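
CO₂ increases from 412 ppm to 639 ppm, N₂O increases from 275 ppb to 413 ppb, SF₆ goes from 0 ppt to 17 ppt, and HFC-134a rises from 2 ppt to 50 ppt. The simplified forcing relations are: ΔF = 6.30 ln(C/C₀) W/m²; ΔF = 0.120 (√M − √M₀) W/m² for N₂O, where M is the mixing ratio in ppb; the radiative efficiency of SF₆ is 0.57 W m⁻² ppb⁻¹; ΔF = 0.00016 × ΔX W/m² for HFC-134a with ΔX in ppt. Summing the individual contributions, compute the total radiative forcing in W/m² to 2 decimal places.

CO₂: 6.30 × ln(639/412) = 6.30 × ln(1.55097) = 6.30 × 0.43888 = 2.7649 W/m².
N₂O: 0.120 × (√413 − √275) = 0.120 × (20.3224 − 16.5831) = 0.120 × 3.7393 = 0.4487 W/m².
SF₆: Δ = 17 − 0 = 17 ppt = 0.017 ppb; ΔF = 0.57 × 0.017 = 0.0097 W/m².
HFC-134a: ΔF = 0.00016 × (50 − 2) = 0.00016 × 48 = 0.0077 W/m².
Total ΔF = 2.7649 + 0.4487 + 0.0097 + 0.0077 = 3.2310 W/m².

ΔF = 3.23 W/m²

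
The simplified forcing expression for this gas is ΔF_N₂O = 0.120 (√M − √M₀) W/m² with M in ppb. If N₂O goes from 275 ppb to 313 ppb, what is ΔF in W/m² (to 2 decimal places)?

ΔF = 0.13 W/m²

N₂O: 0.120 × (√313 − √275) = 0.120 × (17.6918 − 16.5831) = 0.120 × 1.1087 = 0.1330 W/m².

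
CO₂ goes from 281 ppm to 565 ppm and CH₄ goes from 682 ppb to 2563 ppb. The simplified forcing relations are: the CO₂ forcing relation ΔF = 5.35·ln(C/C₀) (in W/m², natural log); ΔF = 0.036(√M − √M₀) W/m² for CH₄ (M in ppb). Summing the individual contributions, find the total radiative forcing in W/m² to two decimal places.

CO₂: 5.35 × ln(565/281) = 5.35 × ln(2.01068) = 5.35 × 0.69847 = 3.7368 W/m².
CH₄: 0.036 × (√2563 − √682) = 0.036 × (50.6261 − 26.1151) = 0.036 × 24.5110 = 0.8824 W/m².
Total ΔF = 3.7368 + 0.8824 = 4.6192 W/m².

ΔF = 4.62 W/m²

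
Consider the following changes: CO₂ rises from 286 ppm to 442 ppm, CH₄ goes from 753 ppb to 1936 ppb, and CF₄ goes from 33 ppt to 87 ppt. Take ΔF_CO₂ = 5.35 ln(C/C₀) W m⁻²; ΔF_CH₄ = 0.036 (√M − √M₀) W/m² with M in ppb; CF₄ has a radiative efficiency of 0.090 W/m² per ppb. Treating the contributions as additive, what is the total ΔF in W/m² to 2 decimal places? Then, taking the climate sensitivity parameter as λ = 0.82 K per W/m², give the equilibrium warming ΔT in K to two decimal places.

CO₂: 5.35 × ln(442/286) = 5.35 × ln(1.54545) = 5.35 × 0.43532 = 2.3290 W/m².
CH₄: 0.036 × (√1936 − √753) = 0.036 × (44.0000 − 27.4408) = 0.036 × 16.5592 = 0.5961 W/m².
CF₄: Δ = 87 − 33 = 54 ppt = 0.054 ppb; ΔF = 0.090 × 0.054 = 0.0049 W/m².
Total ΔF = 2.3290 + 0.5961 + 0.0049 = 2.9300 W/m².
ΔT = λ ΔF = 0.82 × 2.93 = 2.4026 K.

ΔF = 2.93 W/m²; ΔT = 2.40 K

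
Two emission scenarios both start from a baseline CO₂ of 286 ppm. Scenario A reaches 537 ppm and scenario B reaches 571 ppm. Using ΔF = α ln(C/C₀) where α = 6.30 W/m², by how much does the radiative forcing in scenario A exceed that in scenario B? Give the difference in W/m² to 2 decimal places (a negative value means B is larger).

ΔF_A = 6.30 ln(537/286) = 6.30 × 0.63001 = 3.9691 W/m².
ΔF_B = 6.30 ln(571/286) = 6.30 × 0.69140 = 4.3558 W/m².
Difference: 3.9691 − 4.3558 = -0.3867 W/m².

ΔF_A − ΔF_B = -0.39 W/m²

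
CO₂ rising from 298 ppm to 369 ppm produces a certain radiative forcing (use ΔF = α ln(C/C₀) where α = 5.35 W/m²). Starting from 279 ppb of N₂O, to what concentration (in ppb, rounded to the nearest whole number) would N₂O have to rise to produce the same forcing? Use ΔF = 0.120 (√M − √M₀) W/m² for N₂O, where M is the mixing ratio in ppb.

CO₂ forcing: 5.35 × ln(369/298) = 5.35 × 0.213703 = 1.14331 W/m².
Set 0.120(√M − √279) = 1.14331: √M = 1.14331/0.120 + √279 = 9.5276 + 16.7033 = 26.2309.
M = (26.2309)² = 688.06 ppb.

M ≈ 688 ppb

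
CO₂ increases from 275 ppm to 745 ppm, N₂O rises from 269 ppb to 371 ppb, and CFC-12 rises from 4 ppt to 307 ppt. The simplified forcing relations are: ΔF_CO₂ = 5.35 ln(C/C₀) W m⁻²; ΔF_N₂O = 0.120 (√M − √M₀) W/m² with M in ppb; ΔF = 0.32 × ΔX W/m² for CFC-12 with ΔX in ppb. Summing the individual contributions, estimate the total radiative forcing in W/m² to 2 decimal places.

ΔF = 5.77 W/m²

CO₂: 5.35 × ln(745/275) = 5.35 × ln(2.70909) = 5.35 × 0.99661 = 5.3319 W/m².
N₂O: 0.120 × (√371 − √269) = 0.120 × (19.2614 − 16.4012) = 0.120 × 2.8602 = 0.3432 W/m².
CFC-12: Δ = 307 − 4 = 303 ppt = 0.303 ppb; ΔF = 0.32 × 0.303 = 0.0970 W/m².
Total ΔF = 5.3319 + 0.3432 + 0.0970 = 5.7721 W/m².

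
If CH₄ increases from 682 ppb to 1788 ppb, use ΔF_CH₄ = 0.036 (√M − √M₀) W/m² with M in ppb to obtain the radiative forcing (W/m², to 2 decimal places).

CH₄: 0.036 × (√1788 − √682) = 0.036 × (42.2847 − 26.1151) = 0.036 × 16.1696 = 0.5821 W/m².

ΔF = 0.58 W/m²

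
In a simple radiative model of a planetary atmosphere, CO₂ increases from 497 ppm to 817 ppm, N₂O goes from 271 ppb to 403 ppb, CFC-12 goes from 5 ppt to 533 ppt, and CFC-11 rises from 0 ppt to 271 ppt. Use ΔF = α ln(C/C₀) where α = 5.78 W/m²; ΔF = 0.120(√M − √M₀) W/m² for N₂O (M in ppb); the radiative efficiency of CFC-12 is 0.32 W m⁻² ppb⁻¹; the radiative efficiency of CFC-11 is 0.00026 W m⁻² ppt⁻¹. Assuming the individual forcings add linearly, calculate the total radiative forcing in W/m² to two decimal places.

CO₂: 5.78 × ln(817/497) = 5.78 × ln(1.64386) = 5.78 × 0.49705 = 2.8729 W/m².
N₂O: 0.120 × (√403 − √271) = 0.120 × (20.0749 − 16.4621) = 0.120 × 3.6128 = 0.4335 W/m².
CFC-12: Δ = 533 − 5 = 528 ppt = 0.528 ppb; ΔF = 0.32 × 0.528 = 0.1690 W/m².
CFC-11: ΔF = 0.00026 × (271 − 0) = 0.00026 × 271 = 0.0705 W/m².
Total ΔF = 2.8729 + 0.4335 + 0.1690 + 0.0705 = 3.5459 W/m².

ΔF = 3.55 W/m²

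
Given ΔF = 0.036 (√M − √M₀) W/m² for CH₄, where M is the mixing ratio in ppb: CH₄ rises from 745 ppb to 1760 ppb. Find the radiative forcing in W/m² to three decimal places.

ΔF = 0.528 W/m²

CH₄: 0.036 × (√1760 − √745) = 0.036 × (41.9524 − 27.2947) = 0.036 × 14.6577 = 0.5277 W/m².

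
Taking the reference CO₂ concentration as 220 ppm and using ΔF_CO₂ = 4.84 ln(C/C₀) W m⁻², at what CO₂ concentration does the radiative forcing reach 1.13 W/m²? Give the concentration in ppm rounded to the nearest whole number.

C ≈ 278 ppm

Set 4.84 ln(C/220) = 1.13, so ln(C/220) = 1.13/4.84 = 0.23347.
Then C/220 = e^0.23347 = 1.26297, giving C = 220 × 1.26297 = 277.85 ppm.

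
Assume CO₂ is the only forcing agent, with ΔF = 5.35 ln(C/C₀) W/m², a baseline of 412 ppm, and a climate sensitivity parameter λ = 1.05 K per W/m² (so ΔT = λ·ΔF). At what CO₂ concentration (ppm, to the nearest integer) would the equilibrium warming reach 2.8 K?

Required forcing: ΔF = ΔT/λ = 2.8/1.05 = 2.6667 W/m².
Then ln(C/412) = ΔF/5.35 = 2.6667/5.35 = 0.49845.
So C = 412 × e^0.49845 = 412 × 1.64617 = 678.22 ppm.

C ≈ 678 ppm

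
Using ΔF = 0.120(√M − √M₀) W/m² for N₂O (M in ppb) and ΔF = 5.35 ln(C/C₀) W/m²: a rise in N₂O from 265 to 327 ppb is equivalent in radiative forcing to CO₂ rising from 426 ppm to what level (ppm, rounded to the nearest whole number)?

C ≈ 444 ppm

N₂O forcing: 0.120 × (√327 − √265) = 0.120 × (18.0831 − 16.2788) = 0.120 × 1.8043 = 0.21652 W/m².
Set 5.35 ln(C/426) = 0.21652: ln(C/426) = 0.21652/5.35 = 0.04047, so C = 426 × e^0.04047 = 426 × 1.04130 = 443.59 ppm.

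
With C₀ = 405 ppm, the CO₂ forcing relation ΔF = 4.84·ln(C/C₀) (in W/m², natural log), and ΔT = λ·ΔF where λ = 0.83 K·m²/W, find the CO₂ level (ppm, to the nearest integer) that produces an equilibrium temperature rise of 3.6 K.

Required forcing: ΔF = ΔT/λ = 3.6/0.83 = 4.3373 W/m².
Then ln(C/405) = ΔF/4.84 = 4.3373/4.84 = 0.89614.
So C = 405 × e^0.89614 = 405 × 2.45013 = 992.30 ppm.

C ≈ 992 ppm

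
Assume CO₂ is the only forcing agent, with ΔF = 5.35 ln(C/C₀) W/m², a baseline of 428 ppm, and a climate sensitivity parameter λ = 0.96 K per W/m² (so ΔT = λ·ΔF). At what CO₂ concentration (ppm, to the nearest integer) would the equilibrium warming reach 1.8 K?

Required forcing: ΔF = ΔT/λ = 1.8/0.96 = 1.8750 W/m².
Then ln(C/428) = ΔF/5.35 = 1.8750/5.35 = 0.35047.
So C = 428 × e^0.35047 = 428 × 1.41973 = 607.64 ppm.

C ≈ 608 ppm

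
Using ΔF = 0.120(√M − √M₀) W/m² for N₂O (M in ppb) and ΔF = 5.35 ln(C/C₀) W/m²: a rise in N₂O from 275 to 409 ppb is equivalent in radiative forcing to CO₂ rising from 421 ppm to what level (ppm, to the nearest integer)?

C ≈ 457 ppm

N₂O forcing: 0.120 × (√409 − √275) = 0.120 × (20.2237 − 16.5831) = 0.120 × 3.6406 = 0.43687 W/m².
Set 5.35 ln(C/421) = 0.43687: ln(C/421) = 0.43687/5.35 = 0.08166, so C = 421 × e^0.08166 = 421 × 1.08509 = 456.82 ppm.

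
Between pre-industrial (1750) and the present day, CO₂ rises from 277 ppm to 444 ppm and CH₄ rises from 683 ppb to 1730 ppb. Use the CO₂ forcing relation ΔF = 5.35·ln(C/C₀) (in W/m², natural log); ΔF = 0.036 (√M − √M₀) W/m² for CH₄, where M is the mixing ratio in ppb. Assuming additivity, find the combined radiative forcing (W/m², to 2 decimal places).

CO₂: 5.35 × ln(444/277) = 5.35 × ln(1.60289) = 5.35 × 0.47181 = 2.5242 W/m².
CH₄: 0.036 × (√1730 − √683) = 0.036 × (41.5933 − 26.1343) = 0.036 × 15.4590 = 0.5565 W/m².
Total ΔF = 2.5242 + 0.5565 = 3.0807 W/m².

ΔF = 3.08 W/m²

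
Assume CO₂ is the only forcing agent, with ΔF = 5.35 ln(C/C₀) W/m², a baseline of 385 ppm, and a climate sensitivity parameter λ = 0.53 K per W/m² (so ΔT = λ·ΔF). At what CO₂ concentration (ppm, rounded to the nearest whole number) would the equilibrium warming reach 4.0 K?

C ≈ 1578 ppm

Required forcing: ΔF = ΔT/λ = 4.0/0.53 = 7.5472 W/m².
Then ln(C/385) = ΔF/5.35 = 7.5472/5.35 = 1.41069.
So C = 385 × e^1.41069 = 385 × 4.09878 = 1578.03 ppm.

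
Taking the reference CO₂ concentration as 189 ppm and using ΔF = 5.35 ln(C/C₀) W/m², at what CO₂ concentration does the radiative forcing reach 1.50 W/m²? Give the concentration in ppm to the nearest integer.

C ≈ 250 ppm

Set 5.35 ln(C/189) = 1.50, so ln(C/189) = 1.50/5.35 = 0.28037.
Then C/189 = e^0.28037 = 1.32362, giving C = 189 × 1.32362 = 250.16 ppm.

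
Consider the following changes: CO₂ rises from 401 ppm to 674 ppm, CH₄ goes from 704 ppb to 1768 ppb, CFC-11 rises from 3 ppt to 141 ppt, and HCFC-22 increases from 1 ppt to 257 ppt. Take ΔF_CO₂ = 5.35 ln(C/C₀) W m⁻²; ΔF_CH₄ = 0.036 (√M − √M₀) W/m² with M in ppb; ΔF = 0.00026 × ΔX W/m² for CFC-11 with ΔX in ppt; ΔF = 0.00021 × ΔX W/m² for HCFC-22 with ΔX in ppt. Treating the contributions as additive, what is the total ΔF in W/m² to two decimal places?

ΔF = 3.43 W/m²

CO₂: 5.35 × ln(674/401) = 5.35 × ln(1.68080) = 5.35 × 0.51927 = 2.7781 W/m².
CH₄: 0.036 × (√1768 − √704) = 0.036 × (42.0476 − 26.5330) = 0.036 × 15.5146 = 0.5585 W/m².
CFC-11: ΔF = 0.00026 × (141 − 3) = 0.00026 × 138 = 0.0359 W/m².
HCFC-22: ΔF = 0.00021 × (257 − 1) = 0.00021 × 256 = 0.0538 W/m².
Total ΔF = 2.7781 + 0.5585 + 0.0359 + 0.0538 = 3.4263 W/m².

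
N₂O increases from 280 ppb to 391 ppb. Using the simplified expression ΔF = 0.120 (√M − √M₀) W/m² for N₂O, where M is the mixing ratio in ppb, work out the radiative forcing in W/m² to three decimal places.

ΔF = 0.365 W/m²

N₂O: 0.120 × (√391 − √280) = 0.120 × (19.7737 − 16.7332) = 0.120 × 3.0405 = 0.3649 W/m².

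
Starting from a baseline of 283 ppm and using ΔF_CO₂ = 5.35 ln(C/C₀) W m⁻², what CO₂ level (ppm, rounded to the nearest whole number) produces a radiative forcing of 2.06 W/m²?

C ≈ 416 ppm

Set 5.35 ln(C/283) = 2.06, so ln(C/283) = 2.06/5.35 = 0.38505.
Then C/283 = e^0.38505 = 1.46969, giving C = 283 × 1.46969 = 415.92 ppm.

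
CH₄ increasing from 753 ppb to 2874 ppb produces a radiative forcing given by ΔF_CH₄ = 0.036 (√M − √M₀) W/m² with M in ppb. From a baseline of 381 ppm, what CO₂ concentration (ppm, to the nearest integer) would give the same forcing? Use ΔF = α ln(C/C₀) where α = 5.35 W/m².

CH₄ forcing: 0.036 × (√2874 − √753) = 0.036 × (53.6097 − 27.4408) = 0.036 × 26.1689 = 0.94208 W/m².
Set 5.35 ln(C/381) = 0.94208: ln(C/381) = 0.94208/5.35 = 0.17609, so C = 381 × e^0.17609 = 381 × 1.19255 = 454.36 ppm.

C ≈ 454 ppm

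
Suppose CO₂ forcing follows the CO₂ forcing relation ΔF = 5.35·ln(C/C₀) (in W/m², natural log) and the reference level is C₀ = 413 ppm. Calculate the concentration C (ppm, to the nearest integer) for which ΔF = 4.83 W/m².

C ≈ 1019 ppm

Set 5.35 ln(C/413) = 4.83, so ln(C/413) = 4.83/5.35 = 0.90280.
Then C/413 = e^0.90280 = 2.46650, giving C = 413 × 2.46650 = 1018.66 ppm.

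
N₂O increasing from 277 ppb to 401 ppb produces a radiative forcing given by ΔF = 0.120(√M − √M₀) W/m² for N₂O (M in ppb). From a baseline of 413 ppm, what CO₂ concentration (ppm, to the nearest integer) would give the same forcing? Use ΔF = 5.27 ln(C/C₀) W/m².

C ≈ 446 ppm

N₂O forcing: 0.120 × (√401 − √277) = 0.120 × (20.0250 − 16.6433) = 0.120 × 3.3817 = 0.40580 W/m².
Set 5.27 ln(C/413) = 0.40580: ln(C/413) = 0.40580/5.27 = 0.07700, so C = 413 × e^0.07700 = 413 × 1.08004 = 446.06 ppm.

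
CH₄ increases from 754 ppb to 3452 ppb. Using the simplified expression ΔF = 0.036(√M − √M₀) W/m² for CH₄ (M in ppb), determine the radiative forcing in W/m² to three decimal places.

CH₄: 0.036 × (√3452 − √754) = 0.036 × (58.7537 − 27.4591) = 0.036 × 31.2946 = 1.1266 W/m².

ΔF = 1.127 W/m²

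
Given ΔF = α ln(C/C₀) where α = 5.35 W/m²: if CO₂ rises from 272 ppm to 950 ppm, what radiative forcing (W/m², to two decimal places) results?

CO₂: 5.35 × ln(950/272) = 5.35 × ln(3.49265) = 5.35 × 1.25066 = 6.6910 W/m².

ΔF = 6.69 W/m²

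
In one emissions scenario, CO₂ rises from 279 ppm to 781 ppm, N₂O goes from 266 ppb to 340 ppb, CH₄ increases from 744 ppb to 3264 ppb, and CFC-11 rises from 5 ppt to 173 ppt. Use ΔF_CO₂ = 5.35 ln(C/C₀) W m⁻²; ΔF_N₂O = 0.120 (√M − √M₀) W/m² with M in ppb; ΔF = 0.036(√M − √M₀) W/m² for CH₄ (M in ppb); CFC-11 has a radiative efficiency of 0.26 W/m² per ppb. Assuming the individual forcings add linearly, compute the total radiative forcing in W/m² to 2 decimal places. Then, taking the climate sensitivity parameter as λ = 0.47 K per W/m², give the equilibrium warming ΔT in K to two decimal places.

ΔF = 6.88 W/m²; ΔT = 3.23 K

CO₂: 5.35 × ln(781/279) = 5.35 × ln(2.79928) = 5.35 × 1.02936 = 5.5071 W/m².
N₂O: 0.120 × (√340 − √266) = 0.120 × (18.4391 − 16.3095) = 0.120 × 2.1296 = 0.2556 W/m².
CH₄: 0.036 × (√3264 − √744) = 0.036 × (57.1314 − 27.2764) = 0.036 × 29.8550 = 1.0748 W/m².
CFC-11: Δ = 173 − 5 = 168 ppt = 0.168 ppb; ΔF = 0.26 × 0.168 = 0.0437 W/m².
Total ΔF = 5.5071 + 0.2556 + 1.0748 + 0.0437 = 6.8812 W/m².
ΔT = λ ΔF = 0.47 × 6.88 = 3.2336 K.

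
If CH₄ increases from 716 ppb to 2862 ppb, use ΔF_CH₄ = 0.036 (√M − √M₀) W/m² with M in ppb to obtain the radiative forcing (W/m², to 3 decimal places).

ΔF = 0.963 W/m²

CH₄: 0.036 × (√2862 − √716) = 0.036 × (53.4977 − 26.7582) = 0.036 × 26.7395 = 0.9626 W/m².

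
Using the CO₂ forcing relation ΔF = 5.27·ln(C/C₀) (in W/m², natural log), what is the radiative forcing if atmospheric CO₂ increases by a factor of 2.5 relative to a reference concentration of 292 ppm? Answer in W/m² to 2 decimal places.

ΔF = 4.83 W/m²

Because the forcing depends only on the ratio C/C₀, the initial concentration does not enter.
ΔF = 5.27 × ln(2.5) = 5.27 × 0.91629 = 4.8288 W/m².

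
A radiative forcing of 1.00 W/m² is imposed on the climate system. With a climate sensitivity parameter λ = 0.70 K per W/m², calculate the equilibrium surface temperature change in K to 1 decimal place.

ΔT = λ ΔF = 0.70 × 1.00 = 0.7000 K.

ΔT = 0.7 K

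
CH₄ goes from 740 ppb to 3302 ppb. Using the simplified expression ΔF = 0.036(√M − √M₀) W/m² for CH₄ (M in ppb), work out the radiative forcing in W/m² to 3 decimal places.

CH₄: 0.036 × (√3302 − √740) = 0.036 × (57.4630 − 27.2029) = 0.036 × 30.2601 = 1.0894 W/m².

ΔF = 1.089 W/m²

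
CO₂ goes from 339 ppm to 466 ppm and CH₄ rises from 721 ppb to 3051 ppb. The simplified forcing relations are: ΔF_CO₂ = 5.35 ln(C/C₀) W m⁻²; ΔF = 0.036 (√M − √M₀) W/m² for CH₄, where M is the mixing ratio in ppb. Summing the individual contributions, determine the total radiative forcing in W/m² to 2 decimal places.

ΔF = 2.72 W/m²

CO₂: 5.35 × ln(466/339) = 5.35 × ln(1.37463) = 5.35 × 0.31818 = 1.7023 W/m².
CH₄: 0.036 × (√3051 − √721) = 0.036 × (55.2359 − 26.8514) = 0.036 × 28.3845 = 1.0218 W/m².
Total ΔF = 1.7023 + 1.0218 = 2.7241 W/m².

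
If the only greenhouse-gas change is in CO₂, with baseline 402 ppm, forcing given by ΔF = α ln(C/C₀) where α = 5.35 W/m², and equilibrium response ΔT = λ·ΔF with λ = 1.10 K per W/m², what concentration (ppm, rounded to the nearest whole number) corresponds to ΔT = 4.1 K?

C ≈ 807 ppm

Required forcing: ΔF = ΔT/λ = 4.1/1.10 = 3.7273 W/m².
Then ln(C/402) = ΔF/5.35 = 3.7273/5.35 = 0.69669.
So C = 402 × e^0.69669 = 402 × 2.00710 = 806.85 ppm.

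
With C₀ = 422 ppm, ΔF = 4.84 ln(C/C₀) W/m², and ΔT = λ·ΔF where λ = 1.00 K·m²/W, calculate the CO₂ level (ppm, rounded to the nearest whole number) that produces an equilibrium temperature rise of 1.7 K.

Required forcing: ΔF = ΔT/λ = 1.7/1.00 = 1.7000 W/m².
Then ln(C/422) = ΔF/4.84 = 1.7000/4.84 = 0.35124.
So C = 422 × e^0.35124 = 422 × 1.42083 = 599.59 ppm.

C ≈ 600 ppm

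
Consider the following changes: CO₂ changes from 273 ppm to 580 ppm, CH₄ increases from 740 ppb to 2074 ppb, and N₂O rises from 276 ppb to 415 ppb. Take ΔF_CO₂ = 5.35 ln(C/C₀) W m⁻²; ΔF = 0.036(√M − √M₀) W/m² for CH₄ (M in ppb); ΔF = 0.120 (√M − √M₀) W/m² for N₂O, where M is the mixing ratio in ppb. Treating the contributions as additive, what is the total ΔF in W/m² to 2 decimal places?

CO₂: 5.35 × ln(580/273) = 5.35 × ln(2.12454) = 5.35 × 0.75356 = 4.0315 W/m².
CH₄: 0.036 × (√2074 − √740) = 0.036 × (45.5412 − 27.2029) = 0.036 × 18.3383 = 0.6602 W/m².
N₂O: 0.120 × (√415 − √276) = 0.120 × (20.3715 − 16.6132) = 0.120 × 3.7583 = 0.4510 W/m².
Total ΔF = 4.0315 + 0.6602 + 0.4510 = 5.1427 W/m².

ΔF = 5.14 W/m²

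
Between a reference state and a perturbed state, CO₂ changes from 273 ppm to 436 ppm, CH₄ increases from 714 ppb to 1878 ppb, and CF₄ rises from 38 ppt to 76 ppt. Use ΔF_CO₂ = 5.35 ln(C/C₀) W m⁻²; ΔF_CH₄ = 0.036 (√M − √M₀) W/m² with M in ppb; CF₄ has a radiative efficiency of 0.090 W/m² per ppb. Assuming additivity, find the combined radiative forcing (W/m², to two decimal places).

CO₂: 5.35 × ln(436/273) = 5.35 × ln(1.59707) = 5.35 × 0.46817 = 2.5047 W/m².
CH₄: 0.036 × (√1878 − √714) = 0.036 × (43.3359 − 26.7208) = 0.036 × 16.6151 = 0.5981 W/m².
CF₄: Δ = 76 − 38 = 38 ppt = 0.038 ppb; ΔF = 0.090 × 0.038 = 0.0034 W/m².
Total ΔF = 2.5047 + 0.5981 + 0.0034 = 3.1062 W/m².

ΔF = 3.11 W/m²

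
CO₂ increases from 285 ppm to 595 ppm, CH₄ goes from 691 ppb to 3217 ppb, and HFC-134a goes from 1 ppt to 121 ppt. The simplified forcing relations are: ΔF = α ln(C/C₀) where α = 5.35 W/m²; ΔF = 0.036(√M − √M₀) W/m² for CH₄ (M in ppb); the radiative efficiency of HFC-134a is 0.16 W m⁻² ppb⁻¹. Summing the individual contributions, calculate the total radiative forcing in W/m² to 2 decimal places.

ΔF = 5.05 W/m²

CO₂: 5.35 × ln(595/285) = 5.35 × ln(2.08772) = 5.35 × 0.73607 = 3.9380 W/m².
CH₄: 0.036 × (√3217 − √691) = 0.036 × (56.7186 − 26.2869) = 0.036 × 30.4317 = 1.0955 W/m².
HFC-134a: Δ = 121 − 1 = 120 ppt = 0.120 ppb; ΔF = 0.16 × 0.120 = 0.0192 W/m².
Total ΔF = 3.9380 + 1.0955 + 0.0192 = 5.0527 W/m².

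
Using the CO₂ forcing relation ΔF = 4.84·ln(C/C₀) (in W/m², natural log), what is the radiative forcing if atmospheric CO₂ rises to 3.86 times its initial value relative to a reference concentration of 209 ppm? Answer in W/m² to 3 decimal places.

ΔF = 6.537 W/m²

Because the forcing depends only on the ratio C/C₀, the initial concentration does not enter.
ΔF = 4.84 × ln(3.86) = 4.84 × 1.35067 = 6.5372 W/m².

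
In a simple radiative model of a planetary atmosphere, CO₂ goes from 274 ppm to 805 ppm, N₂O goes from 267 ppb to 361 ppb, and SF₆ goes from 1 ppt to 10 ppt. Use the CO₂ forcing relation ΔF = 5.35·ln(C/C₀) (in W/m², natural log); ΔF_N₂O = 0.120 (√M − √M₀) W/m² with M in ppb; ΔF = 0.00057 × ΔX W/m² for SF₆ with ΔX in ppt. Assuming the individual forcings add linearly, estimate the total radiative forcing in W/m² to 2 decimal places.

ΔF = 6.09 W/m²

CO₂: 5.35 × ln(805/274) = 5.35 × ln(2.93796) = 5.35 × 1.07772 = 5.7658 W/m².
N₂O: 0.120 × (√361 − √267) = 0.120 × (19.0000 − 16.3401) = 0.120 × 2.6599 = 0.3192 W/m².
SF₆: ΔF = 0.00057 × (10 − 1) = 0.00057 × 9 = 0.0051 W/m².
Total ΔF = 5.7658 + 0.3192 + 0.0051 = 6.0901 W/m².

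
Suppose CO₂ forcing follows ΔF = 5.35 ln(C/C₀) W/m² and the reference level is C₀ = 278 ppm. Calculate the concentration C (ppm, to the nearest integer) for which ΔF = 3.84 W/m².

Set 5.35 ln(C/278) = 3.84, so ln(C/278) = 3.84/5.35 = 0.71776.
Then C/278 = e^0.71776 = 2.04984, giving C = 278 × 2.04984 = 569.86 ppm.

C ≈ 570 ppm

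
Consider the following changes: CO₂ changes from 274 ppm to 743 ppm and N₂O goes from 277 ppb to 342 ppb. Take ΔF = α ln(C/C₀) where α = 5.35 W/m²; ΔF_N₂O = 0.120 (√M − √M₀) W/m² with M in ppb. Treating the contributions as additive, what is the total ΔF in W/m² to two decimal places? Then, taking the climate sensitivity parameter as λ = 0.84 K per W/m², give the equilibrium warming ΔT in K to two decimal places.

ΔF = 5.56 W/m²; ΔT = 4.67 K

CO₂: 5.35 × ln(743/274) = 5.35 × ln(2.71168) = 5.35 × 0.99757 = 5.3370 W/m².
N₂O: 0.120 × (√342 − √277) = 0.120 × (18.4932 − 16.6433) = 0.120 × 1.8499 = 0.2220 W/m².
Total ΔF = 5.3370 + 0.2220 = 5.5590 W/m².
ΔT = λ ΔF = 0.84 × 5.56 = 4.6704 K.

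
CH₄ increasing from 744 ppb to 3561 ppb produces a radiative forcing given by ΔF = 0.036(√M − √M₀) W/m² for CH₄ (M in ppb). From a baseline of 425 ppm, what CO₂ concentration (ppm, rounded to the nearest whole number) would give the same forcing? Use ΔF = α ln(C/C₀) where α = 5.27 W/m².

CH₄ forcing: 0.036 × (√3561 − √744) = 0.036 × (59.6741 − 27.2764) = 0.036 × 32.3977 = 1.16632 W/m².
Set 5.27 ln(C/425) = 1.16632: ln(C/425) = 1.16632/5.27 = 0.22131, so C = 425 × e^0.22131 = 425 × 1.24771 = 530.28 ppm.

C ≈ 530 ppm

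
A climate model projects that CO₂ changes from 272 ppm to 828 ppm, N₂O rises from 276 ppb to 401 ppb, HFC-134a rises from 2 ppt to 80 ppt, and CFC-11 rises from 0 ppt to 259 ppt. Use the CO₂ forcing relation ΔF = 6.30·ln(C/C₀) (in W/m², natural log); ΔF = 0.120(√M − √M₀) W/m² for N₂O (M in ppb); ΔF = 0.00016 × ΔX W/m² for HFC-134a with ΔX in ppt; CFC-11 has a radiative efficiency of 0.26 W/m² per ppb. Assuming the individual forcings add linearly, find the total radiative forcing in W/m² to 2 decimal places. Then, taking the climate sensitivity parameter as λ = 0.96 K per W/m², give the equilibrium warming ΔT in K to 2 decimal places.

ΔF = 7.50 W/m²; ΔT = 7.20 K

CO₂: 6.30 × ln(828/272) = 6.30 × ln(3.04412) = 6.30 × 1.11321 = 7.0132 W/m².
N₂O: 0.120 × (√401 − √276) = 0.120 × (20.0250 − 16.6132) = 0.120 × 3.4118 = 0.4094 W/m².
HFC-134a: ΔF = 0.00016 × (80 − 2) = 0.00016 × 78 = 0.0125 W/m².
CFC-11: Δ = 259 − 0 = 259 ppt = 0.259 ppb; ΔF = 0.26 × 0.259 = 0.0673 W/m².
Total ΔF = 7.0132 + 0.4094 + 0.0125 + 0.0673 = 7.5024 W/m².
ΔT = λ ΔF = 0.96 × 7.50 = 7.2000 K.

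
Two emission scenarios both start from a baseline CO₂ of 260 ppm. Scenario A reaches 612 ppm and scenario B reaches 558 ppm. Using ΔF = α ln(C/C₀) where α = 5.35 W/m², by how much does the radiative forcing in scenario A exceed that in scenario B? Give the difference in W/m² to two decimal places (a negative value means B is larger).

ΔF_A = 5.35 ln(612/260) = 5.35 × 0.85605 = 4.5799 W/m².
ΔF_B = 5.35 ln(558/260) = 5.35 × 0.76368 = 4.0857 W/m².
Difference: 4.5799 − 4.0857 = 0.4942 W/m².

ΔF_A − ΔF_B = 0.49 W/m²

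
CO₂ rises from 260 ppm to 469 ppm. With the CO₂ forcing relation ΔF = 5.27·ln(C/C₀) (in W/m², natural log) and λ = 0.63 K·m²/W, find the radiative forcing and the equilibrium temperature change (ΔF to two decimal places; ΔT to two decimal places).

CO₂: 5.27 × ln(469/260) = 5.27 × ln(1.80385) = 5.27 × 0.58992 = 3.1089 W/m².
ΔT = λ ΔF = 0.63 × 3.11 = 1.9593 K.

ΔF = 3.11 W/m²; ΔT = 1.96 K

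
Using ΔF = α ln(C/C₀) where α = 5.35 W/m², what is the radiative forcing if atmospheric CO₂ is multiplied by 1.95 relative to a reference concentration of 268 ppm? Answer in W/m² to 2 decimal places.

ΔF = 3.57 W/m²

Because the forcing depends only on the ratio C/C₀, the initial concentration does not enter.
ΔF = 5.35 × ln(1.95) = 5.35 × 0.66783 = 3.5729 W/m².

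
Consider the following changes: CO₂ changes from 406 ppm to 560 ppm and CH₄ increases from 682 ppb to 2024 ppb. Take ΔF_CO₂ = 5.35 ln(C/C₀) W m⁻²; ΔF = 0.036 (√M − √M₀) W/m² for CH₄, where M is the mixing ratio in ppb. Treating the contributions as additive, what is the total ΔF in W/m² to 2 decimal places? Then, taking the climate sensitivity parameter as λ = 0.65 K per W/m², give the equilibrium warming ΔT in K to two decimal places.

ΔF = 2.40 W/m²; ΔT = 1.56 K

CO₂: 5.35 × ln(560/406) = 5.35 × ln(1.37931) = 5.35 × 0.32158 = 1.7205 W/m².
CH₄: 0.036 × (√2024 − √682) = 0.036 × (44.9889 − 26.1151) = 0.036 × 18.8738 = 0.6795 W/m².
Total ΔF = 1.7205 + 0.6795 = 2.4000 W/m².
ΔT = λ ΔF = 0.65 × 2.40 = 1.5600 K.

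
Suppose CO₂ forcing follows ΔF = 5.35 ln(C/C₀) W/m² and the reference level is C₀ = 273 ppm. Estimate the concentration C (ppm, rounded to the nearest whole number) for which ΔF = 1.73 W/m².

C ≈ 377 ppm

Set 5.35 ln(C/273) = 1.73, so ln(C/273) = 1.73/5.35 = 0.32336.
Then C/273 = e^0.32336 = 1.38176, giving C = 273 × 1.38176 = 377.22 ppm.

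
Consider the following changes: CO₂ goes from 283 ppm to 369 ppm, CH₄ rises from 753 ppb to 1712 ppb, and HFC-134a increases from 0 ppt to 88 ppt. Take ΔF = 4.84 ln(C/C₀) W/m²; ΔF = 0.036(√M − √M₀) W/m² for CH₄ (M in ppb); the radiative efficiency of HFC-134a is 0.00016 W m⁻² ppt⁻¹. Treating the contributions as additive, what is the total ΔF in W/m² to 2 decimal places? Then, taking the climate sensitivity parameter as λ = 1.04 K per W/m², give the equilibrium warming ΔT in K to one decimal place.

ΔF = 1.80 W/m²; ΔT = 1.9 K

CO₂: 4.84 × ln(369/283) = 4.84 × ln(1.30389) = 4.84 × 0.26535 = 1.2843 W/m².
CH₄: 0.036 × (√1712 − √753) = 0.036 × (41.3763 − 27.4408) = 0.036 × 13.9355 = 0.5017 W/m².
HFC-134a: ΔF = 0.00016 × (88 − 0) = 0.00016 × 88 = 0.0141 W/m².
Total ΔF = 1.2843 + 0.5017 + 0.0141 = 1.8001 W/m².
ΔT = λ ΔF = 1.04 × 1.80 = 1.8720 K.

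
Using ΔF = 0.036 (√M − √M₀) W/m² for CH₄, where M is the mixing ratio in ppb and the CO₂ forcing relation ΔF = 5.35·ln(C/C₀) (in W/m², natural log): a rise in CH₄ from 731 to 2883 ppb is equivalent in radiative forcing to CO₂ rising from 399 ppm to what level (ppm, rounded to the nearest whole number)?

C ≈ 477 ppm

CH₄ forcing: 0.036 × (√2883 − √731) = 0.036 × (53.6936 − 27.0370) = 0.036 × 26.6566 = 0.95964 W/m².
Set 5.35 ln(C/399) = 0.95964: ln(C/399) = 0.95964/5.35 = 0.17937, so C = 399 × e^0.17937 = 399 × 1.19646 = 477.39 ppm.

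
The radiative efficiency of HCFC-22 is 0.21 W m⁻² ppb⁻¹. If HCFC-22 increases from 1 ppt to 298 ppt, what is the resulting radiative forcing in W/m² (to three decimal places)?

HCFC-22: Δ = 298 − 1 = 297 ppt = 0.297 ppb; ΔF = 0.21 × 0.297 = 0.0624 W/m².

ΔF = 0.062 W/m²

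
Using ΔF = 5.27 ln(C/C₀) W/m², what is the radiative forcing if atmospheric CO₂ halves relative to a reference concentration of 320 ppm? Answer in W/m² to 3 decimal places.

ΔF = 5.27 × ln(0.5) = 5.27 × -0.69315 = -3.6529 W/m².

ΔF = -3.653 W/m²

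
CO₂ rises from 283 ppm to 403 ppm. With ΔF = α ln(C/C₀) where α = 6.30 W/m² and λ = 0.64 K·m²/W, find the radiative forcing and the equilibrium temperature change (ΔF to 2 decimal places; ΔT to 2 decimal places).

ΔF = 2.23 W/m²; ΔT = 1.43 K

CO₂: 6.30 × ln(403/283) = 6.30 × ln(1.42403) = 6.30 × 0.35349 = 2.2270 W/m².
ΔT = λ ΔF = 0.64 × 2.23 = 1.4272 K.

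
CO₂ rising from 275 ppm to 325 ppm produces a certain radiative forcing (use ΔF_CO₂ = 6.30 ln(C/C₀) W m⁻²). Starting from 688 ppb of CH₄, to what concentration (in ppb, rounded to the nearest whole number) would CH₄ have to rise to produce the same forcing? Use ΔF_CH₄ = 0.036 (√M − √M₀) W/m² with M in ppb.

CO₂ forcing: 6.30 × ln(325/275) = 6.30 × 0.167054 = 1.05244 W/m².
Set 0.036(√M − √688) = 1.05244: √M = 1.05244/0.036 + √688 = 29.2344 + 26.2298 = 55.4642.
M = (55.4642)² = 3076.28 ppb.

M ≈ 3076 ppb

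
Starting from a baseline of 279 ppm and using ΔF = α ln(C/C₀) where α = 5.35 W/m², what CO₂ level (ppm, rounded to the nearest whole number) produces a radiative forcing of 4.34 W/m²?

C ≈ 628 ppm

Set 5.35 ln(C/279) = 4.34, so ln(C/279) = 4.34/5.35 = 0.81121.
Then C/279 = e^0.81121 = 2.25063, giving C = 279 × 2.25063 = 627.93 ppm.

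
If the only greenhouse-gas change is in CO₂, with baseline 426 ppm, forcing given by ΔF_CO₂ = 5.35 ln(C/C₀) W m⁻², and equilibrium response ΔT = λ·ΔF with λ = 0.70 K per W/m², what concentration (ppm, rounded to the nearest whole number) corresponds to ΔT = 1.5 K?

Required forcing: ΔF = ΔT/λ = 1.5/0.70 = 2.1429 W/m².
Then ln(C/426) = ΔF/5.35 = 2.1429/5.35 = 0.40054.
So C = 426 × e^0.40054 = 426 × 1.49263 = 635.86 ppm.

C ≈ 636 ppm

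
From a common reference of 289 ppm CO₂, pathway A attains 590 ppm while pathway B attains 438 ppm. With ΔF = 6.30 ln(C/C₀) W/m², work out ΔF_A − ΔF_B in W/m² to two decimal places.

ΔF_A = 6.30 ln(590/289) = 6.30 × 0.71370 = 4.4963 W/m².
ΔF_B = 6.30 ln(438/289) = 6.30 × 0.41579 = 2.6195 W/m².
Difference: 4.4963 − 2.6195 = 1.8768 W/m².
(Equivalently, ΔF_A − ΔF_B = 6.30 ln(590/438) = 6.30 × 0.29790 = 1.8768 W/m².)

ΔF_A − ΔF_B = 1.88 W/m²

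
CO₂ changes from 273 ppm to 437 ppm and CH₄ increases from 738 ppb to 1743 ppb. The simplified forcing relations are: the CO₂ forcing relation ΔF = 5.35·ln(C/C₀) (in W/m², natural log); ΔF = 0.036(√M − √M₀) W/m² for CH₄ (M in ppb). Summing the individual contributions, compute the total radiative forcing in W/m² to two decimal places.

CO₂: 5.35 × ln(437/273) = 5.35 × ln(1.60073) = 5.35 × 0.47046 = 2.5170 W/m².
CH₄: 0.036 × (√1743 − √738) = 0.036 × (41.7493 − 27.1662) = 0.036 × 14.5831 = 0.5250 W/m².
Total ΔF = 2.5170 + 0.5250 = 3.0420 W/m².

ΔF = 3.04 W/m²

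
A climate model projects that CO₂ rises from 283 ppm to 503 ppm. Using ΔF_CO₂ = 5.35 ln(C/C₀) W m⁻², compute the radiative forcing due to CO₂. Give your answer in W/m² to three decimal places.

CO₂: 5.35 × ln(503/283) = 5.35 × ln(1.77739) = 5.35 × 0.57515 = 3.0771 W/m².

ΔF = 3.077 W/m²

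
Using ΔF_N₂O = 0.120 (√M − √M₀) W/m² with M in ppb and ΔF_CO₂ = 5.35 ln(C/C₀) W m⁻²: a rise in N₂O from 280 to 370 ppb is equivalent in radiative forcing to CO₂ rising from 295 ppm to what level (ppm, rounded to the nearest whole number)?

C ≈ 312 ppm

N₂O forcing: 0.120 × (√370 − √280) = 0.120 × (19.2354 − 16.7332) = 0.120 × 2.5022 = 0.30026 W/m².
Set 5.35 ln(C/295) = 0.30026: ln(C/295) = 0.30026/5.35 = 0.05612, so C = 295 × e^0.05612 = 295 × 1.05772 = 312.03 ppm.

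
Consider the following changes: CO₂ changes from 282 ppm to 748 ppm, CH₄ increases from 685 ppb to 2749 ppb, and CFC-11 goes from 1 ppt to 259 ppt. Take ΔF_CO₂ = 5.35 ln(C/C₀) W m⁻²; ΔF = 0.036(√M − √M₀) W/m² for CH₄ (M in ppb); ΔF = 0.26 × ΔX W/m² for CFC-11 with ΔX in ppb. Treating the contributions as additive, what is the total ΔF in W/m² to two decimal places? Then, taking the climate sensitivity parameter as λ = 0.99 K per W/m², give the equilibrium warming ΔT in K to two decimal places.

CO₂: 5.35 × ln(748/282) = 5.35 × ln(2.65248) = 5.35 × 0.97550 = 5.2189 W/m².
CH₄: 0.036 × (√2749 − √685) = 0.036 × (52.4309 − 26.1725) = 0.036 × 26.2584 = 0.9453 W/m².
CFC-11: Δ = 259 − 1 = 258 ppt = 0.258 ppb; ΔF = 0.26 × 0.258 = 0.0671 W/m².
Total ΔF = 5.2189 + 0.9453 + 0.0671 = 6.2313 W/m².
ΔT = λ ΔF = 0.99 × 6.23 = 6.1677 K.

ΔF = 6.23 W/m²; ΔT = 6.17 K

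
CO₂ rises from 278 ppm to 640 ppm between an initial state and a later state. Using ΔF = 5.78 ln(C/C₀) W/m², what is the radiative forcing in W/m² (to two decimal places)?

ΔF = 4.82 W/m²

CO₂: 5.78 × ln(640/278) = 5.78 × ln(2.30216) = 5.78 × 0.83385 = 4.8197 W/m².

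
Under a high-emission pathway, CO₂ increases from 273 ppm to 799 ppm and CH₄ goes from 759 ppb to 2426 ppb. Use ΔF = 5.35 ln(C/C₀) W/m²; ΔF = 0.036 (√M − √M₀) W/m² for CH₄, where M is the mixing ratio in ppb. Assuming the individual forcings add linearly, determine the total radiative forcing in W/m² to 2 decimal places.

ΔF = 6.53 W/m²

CO₂: 5.35 × ln(799/273) = 5.35 × ln(2.92674) = 5.35 × 1.07389 = 5.7453 W/m².
CH₄: 0.036 × (√2426 − √759) = 0.036 × (49.2544 − 27.5500) = 0.036 × 21.7044 = 0.7814 W/m².
Total ΔF = 5.7453 + 0.7814 = 6.5267 W/m².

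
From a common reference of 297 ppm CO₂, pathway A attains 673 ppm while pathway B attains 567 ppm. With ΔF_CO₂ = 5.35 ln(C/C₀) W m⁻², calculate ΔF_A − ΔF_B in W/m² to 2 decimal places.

ΔF_A − ΔF_B = 0.92 W/m²

ΔF_A = 5.35 ln(673/297) = 5.35 × 0.81801 = 4.3764 W/m².
ΔF_B = 5.35 ln(567/297) = 5.35 × 0.64663 = 3.4595 W/m².
Difference: 4.3764 − 3.4595 = 0.9169 W/m².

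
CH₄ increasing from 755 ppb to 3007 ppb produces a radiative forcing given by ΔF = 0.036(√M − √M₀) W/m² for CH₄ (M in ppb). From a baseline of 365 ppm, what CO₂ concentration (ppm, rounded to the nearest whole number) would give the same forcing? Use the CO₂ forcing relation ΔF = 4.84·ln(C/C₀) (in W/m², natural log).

CH₄ forcing: 0.036 × (√3007 − √755) = 0.036 × (54.8361 − 27.4773) = 0.036 × 27.3588 = 0.98492 W/m².
Set 4.84 ln(C/365) = 0.98492: ln(C/365) = 0.98492/4.84 = 0.20350, so C = 365 × e^0.20350 = 365 × 1.22569 = 447.38 ppm.

C ≈ 447 ppm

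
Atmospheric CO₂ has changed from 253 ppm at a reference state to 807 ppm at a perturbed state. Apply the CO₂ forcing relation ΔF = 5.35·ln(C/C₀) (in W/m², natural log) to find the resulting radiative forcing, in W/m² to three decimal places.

ΔF = 6.206 W/m²

CO₂: 5.35 × ln(807/253) = 5.35 × ln(3.18972) = 5.35 × 1.15993 = 6.2056 W/m².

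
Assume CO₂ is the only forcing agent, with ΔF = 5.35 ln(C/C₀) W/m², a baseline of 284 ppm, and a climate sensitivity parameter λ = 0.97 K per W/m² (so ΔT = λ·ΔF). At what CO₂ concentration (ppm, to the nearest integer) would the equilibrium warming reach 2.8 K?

C ≈ 487 ppm

Required forcing: ΔF = ΔT/λ = 2.8/0.97 = 2.8866 W/m².
Then ln(C/284) = ΔF/5.35 = 2.8866/5.35 = 0.53955.
So C = 284 × e^0.53955 = 284 × 1.71523 = 487.13 ppm.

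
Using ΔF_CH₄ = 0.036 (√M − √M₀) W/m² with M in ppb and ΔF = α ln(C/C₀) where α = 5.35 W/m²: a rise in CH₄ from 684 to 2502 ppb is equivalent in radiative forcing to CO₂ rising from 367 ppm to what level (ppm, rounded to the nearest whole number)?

CH₄ forcing: 0.036 × (√2502 − √684) = 0.036 × (50.0200 − 26.1534) = 0.036 × 23.8666 = 0.85920 W/m².
Set 5.35 ln(C/367) = 0.85920: ln(C/367) = 0.85920/5.35 = 0.16060, so C = 367 × e^0.16060 = 367 × 1.17422 = 430.94 ppm.

C ≈ 431 ppm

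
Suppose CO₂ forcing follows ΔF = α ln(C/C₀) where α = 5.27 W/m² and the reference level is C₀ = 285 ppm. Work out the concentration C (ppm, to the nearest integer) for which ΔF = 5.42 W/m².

C ≈ 797 ppm

Set 5.27 ln(C/285) = 5.42, so ln(C/285) = 5.42/5.27 = 1.02846.
Then C/285 = e^1.02846 = 2.79676, giving C = 285 × 2.79676 = 797.08 ppm.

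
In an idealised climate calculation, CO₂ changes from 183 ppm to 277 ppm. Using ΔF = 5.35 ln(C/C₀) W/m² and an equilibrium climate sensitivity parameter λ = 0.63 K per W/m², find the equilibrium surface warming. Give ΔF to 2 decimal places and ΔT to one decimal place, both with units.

CO₂: 5.35 × ln(277/183) = 5.35 × ln(1.51366) = 5.35 × 0.41453 = 2.2177 W/m².
ΔT = λ ΔF = 0.63 × 2.22 = 1.3986 K.

ΔF = 2.22 W/m²; ΔT = 1.4 K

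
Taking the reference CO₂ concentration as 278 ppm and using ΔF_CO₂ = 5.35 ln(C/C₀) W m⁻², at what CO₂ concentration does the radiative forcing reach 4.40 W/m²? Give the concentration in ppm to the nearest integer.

Set 5.35 ln(C/278) = 4.40, so ln(C/278) = 4.40/5.35 = 0.82243.
Then C/278 = e^0.82243 = 2.27602, giving C = 278 × 2.27602 = 632.73 ppm.

C ≈ 633 ppm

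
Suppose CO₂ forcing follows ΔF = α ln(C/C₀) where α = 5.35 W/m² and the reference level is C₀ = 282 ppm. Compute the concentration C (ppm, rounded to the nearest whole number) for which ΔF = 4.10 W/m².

C ≈ 607 ppm

Set 5.35 ln(C/282) = 4.10, so ln(C/282) = 4.10/5.35 = 0.76636.
Then C/282 = e^0.76636 = 2.15192, giving C = 282 × 2.15192 = 606.84 ppm.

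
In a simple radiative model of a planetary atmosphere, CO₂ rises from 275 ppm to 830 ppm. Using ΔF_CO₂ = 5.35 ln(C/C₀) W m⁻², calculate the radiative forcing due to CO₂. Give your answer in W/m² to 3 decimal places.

CO₂: 5.35 × ln(830/275) = 5.35 × ln(3.01818) = 5.35 × 1.10465 = 5.9099 W/m².

ΔF = 5.910 W/m²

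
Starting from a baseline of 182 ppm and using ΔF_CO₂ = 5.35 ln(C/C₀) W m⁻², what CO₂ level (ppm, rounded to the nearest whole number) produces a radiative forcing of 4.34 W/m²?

Set 5.35 ln(C/182) = 4.34, so ln(C/182) = 4.34/5.35 = 0.81121.
Then C/182 = e^0.81121 = 2.25063, giving C = 182 × 2.25063 = 409.61 ppm.

C ≈ 410 ppm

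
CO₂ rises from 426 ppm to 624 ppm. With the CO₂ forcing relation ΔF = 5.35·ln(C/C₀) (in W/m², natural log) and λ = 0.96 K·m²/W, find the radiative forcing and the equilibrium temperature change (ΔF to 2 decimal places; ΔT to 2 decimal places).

ΔF = 2.04 W/m²; ΔT = 1.96 K

CO₂: 5.35 × ln(624/426) = 5.35 × ln(1.46479) = 5.35 × 0.38171 = 2.0421 W/m².
ΔT = λ ΔF = 0.96 × 2.04 = 1.9584 K.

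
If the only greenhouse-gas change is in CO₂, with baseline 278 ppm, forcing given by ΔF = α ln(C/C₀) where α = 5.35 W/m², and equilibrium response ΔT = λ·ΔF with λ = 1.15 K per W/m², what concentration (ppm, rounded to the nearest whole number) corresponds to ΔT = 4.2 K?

Required forcing: ΔF = ΔT/λ = 4.2/1.15 = 3.6522 W/m².
Then ln(C/278) = ΔF/5.35 = 3.6522/5.35 = 0.68265.
So C = 278 × e^0.68265 = 278 × 1.97912 = 550.20 ppm.

C ≈ 550 ppm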